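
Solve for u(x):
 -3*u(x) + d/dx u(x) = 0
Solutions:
 u(x) = C1*exp(3*x)


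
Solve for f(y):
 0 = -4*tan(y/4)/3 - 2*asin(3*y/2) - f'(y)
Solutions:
 f(y) = C1 - 2*y*asin(3*y/2) - 2*sqrt(4 - 9*y^2)/3 + 16*log(cos(y/4))/3


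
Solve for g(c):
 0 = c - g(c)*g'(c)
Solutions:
 g(c) = -sqrt(C1 + c^2)
 g(c) = sqrt(C1 + c^2)


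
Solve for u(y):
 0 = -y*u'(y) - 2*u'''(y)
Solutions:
 u(y) = C1 + Integral(C2*airyai(-2^(2/3)*y/2) + C3*airybi(-2^(2/3)*y/2), y)


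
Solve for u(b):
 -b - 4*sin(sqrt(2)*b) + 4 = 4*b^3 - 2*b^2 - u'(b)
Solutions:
 u(b) = C1 + b^4 - 2*b^3/3 + b^2/2 - 4*b - 2*sqrt(2)*cos(sqrt(2)*b)


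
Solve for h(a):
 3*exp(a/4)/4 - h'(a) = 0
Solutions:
 h(a) = C1 + 3*exp(a/4)


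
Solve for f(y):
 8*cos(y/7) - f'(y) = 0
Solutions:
 f(y) = C1 + 56*sin(y/7)


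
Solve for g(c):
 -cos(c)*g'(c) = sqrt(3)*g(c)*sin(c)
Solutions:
 g(c) = C1*cos(c)^(sqrt(3))


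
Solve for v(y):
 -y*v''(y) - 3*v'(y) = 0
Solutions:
 v(y) = C1 + C2/y^2


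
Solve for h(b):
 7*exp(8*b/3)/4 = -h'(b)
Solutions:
 h(b) = C1 - 21*exp(8*b/3)/32


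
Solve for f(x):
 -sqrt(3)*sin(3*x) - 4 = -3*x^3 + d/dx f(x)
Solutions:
 f(x) = C1 + 3*x^4/4 - 4*x + sqrt(3)*cos(3*x)/3


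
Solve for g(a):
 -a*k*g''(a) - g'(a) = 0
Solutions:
 g(a) = C1 + a^(((re(k) - 1)*re(k) + im(k)^2)/(re(k)^2 + im(k)^2))*(C2*sin(log(a)*Abs(im(k))/(re(k)^2 + im(k)^2)) + C3*cos(log(a)*im(k)/(re(k)^2 + im(k)^2)))


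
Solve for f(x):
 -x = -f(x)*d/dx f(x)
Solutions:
 f(x) = -sqrt(C1 + x^2)
 f(x) = sqrt(C1 + x^2)


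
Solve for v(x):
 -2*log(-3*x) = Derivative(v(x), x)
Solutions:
 v(x) = C1 - 2*x*log(-x) + 2*x*(1 - log(3))


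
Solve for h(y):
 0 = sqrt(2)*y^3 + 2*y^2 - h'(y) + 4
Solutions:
 h(y) = C1 + sqrt(2)*y^4/4 + 2*y^3/3 + 4*y


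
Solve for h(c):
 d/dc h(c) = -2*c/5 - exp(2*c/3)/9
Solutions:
 h(c) = C1 - c^2/5 - exp(2*c/3)/6


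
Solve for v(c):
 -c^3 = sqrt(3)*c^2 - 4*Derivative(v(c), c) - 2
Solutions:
 v(c) = C1 + c^4/16 + sqrt(3)*c^3/12 - c/2


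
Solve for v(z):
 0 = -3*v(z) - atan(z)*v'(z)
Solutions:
 v(z) = C1*exp(-3*Integral(1/atan(z), z))


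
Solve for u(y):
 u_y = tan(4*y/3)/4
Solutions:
 u(y) = C1 - 3*log(cos(4*y/3))/16


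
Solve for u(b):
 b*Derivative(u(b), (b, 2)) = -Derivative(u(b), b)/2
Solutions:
 u(b) = C1 + C2*sqrt(b)


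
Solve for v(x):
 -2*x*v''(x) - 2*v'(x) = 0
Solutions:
 v(x) = C1 + C2*log(x)


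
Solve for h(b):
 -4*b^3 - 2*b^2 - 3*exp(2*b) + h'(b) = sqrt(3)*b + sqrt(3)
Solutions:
 h(b) = C1 + b^4 + 2*b^3/3 + sqrt(3)*b^2/2 + sqrt(3)*b + 3*exp(2*b)/2


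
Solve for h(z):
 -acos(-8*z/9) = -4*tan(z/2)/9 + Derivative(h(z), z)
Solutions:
 h(z) = C1 - z*acos(-8*z/9) - sqrt(81 - 64*z^2)/8 - 8*log(cos(z/2))/9


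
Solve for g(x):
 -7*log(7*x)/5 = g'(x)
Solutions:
 g(x) = C1 - 7*x*log(x)/5 - 7*x*log(7)/5 + 7*x/5


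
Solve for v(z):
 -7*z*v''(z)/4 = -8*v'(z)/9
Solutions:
 v(z) = C1 + C2*z^(95/63)


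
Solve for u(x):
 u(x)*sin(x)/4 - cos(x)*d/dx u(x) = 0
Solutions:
 u(x) = C1/cos(x)^(1/4)


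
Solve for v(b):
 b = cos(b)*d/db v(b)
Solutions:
 v(b) = C1 + Integral(b/cos(b), b)


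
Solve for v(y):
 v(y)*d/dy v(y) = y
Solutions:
 v(y) = -sqrt(C1 + y^2)
 v(y) = sqrt(C1 + y^2)


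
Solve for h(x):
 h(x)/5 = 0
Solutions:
 h(x) = 0


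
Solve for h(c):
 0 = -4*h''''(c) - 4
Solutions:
 h(c) = C1 + C2*c + C3*c^2 + C4*c^3 - c^4/24


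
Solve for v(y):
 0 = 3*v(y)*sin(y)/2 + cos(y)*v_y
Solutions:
 v(y) = C1*cos(y)^(3/2)


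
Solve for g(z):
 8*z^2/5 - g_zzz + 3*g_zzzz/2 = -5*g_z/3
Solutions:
 g(z) = C1 + C2*exp(z*(4/(9*sqrt(1945) + 397)^(1/3) + 4 + (9*sqrt(1945) + 397)^(1/3))/18)*sin(sqrt(3)*z*(-(9*sqrt(1945) + 397)^(1/3) + 4/(9*sqrt(1945) + 397)^(1/3))/18) + C3*exp(z*(4/(9*sqrt(1945) + 397)^(1/3) + 4 + (9*sqrt(1945) + 397)^(1/3))/18)*cos(sqrt(3)*z*(-(9*sqrt(1945) + 397)^(1/3) + 4/(9*sqrt(1945) + 397)^(1/3))/18) + C4*exp(z*(-(9*sqrt(1945) + 397)^(1/3) - 4/(9*sqrt(1945) + 397)^(1/3) + 2)/9) - 8*z^3/25 - 144*z/125


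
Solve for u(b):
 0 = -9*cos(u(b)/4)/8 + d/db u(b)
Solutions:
 -9*b/8 - 2*log(sin(u(b)/4) - 1) + 2*log(sin(u(b)/4) + 1) = C1


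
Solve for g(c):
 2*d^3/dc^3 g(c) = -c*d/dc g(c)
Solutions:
 g(c) = C1 + Integral(C2*airyai(-2^(2/3)*c/2) + C3*airybi(-2^(2/3)*c/2), c)


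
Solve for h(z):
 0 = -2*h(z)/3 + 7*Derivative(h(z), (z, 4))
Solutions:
 h(z) = C1*exp(-2^(1/4)*21^(3/4)*z/21) + C2*exp(2^(1/4)*21^(3/4)*z/21) + C3*sin(2^(1/4)*21^(3/4)*z/21) + C4*cos(2^(1/4)*21^(3/4)*z/21)


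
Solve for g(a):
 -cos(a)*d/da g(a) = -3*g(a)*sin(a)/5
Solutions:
 g(a) = C1/cos(a)^(3/5)


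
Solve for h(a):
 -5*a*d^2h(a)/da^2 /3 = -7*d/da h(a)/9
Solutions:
 h(a) = C1 + C2*a^(22/15)


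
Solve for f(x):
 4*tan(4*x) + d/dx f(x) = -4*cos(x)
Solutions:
 f(x) = C1 + log(cos(4*x)) - 4*sin(x)


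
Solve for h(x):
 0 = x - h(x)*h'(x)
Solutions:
 h(x) = -sqrt(C1 + x^2)
 h(x) = sqrt(C1 + x^2)


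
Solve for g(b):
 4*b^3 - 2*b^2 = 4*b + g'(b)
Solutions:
 g(b) = C1 + b^4 - 2*b^3/3 - 2*b^2


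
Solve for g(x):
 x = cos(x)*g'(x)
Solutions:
 g(x) = C1 + Integral(x/cos(x), x)


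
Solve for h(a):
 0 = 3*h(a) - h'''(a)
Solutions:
 h(a) = C3*exp(3^(1/3)*a) + (C1*sin(3^(5/6)*a/2) + C2*cos(3^(5/6)*a/2))*exp(-3^(1/3)*a/2)


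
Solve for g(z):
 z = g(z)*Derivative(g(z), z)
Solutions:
 g(z) = -sqrt(C1 + z^2)
 g(z) = sqrt(C1 + z^2)


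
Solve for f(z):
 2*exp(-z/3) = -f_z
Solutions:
 f(z) = C1 + 6*exp(-z/3)


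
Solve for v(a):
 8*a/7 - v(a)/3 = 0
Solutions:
 v(a) = 24*a/7


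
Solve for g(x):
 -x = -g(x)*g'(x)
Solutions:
 g(x) = -sqrt(C1 + x^2)
 g(x) = sqrt(C1 + x^2)


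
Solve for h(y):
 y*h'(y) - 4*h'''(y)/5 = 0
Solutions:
 h(y) = C1 + Integral(C2*airyai(10^(1/3)*y/2) + C3*airybi(10^(1/3)*y/2), y)


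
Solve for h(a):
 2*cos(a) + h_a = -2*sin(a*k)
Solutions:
 h(a) = C1 - 2*sin(a) + 2*cos(a*k)/k


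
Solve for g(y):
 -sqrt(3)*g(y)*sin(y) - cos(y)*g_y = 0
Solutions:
 g(y) = C1*cos(y)^(sqrt(3))


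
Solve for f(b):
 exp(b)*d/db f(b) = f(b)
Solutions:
 f(b) = C1*exp(-exp(-b))


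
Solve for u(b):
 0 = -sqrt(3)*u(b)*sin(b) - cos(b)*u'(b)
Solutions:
 u(b) = C1*cos(b)^(sqrt(3))


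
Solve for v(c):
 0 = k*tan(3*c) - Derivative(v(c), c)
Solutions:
 v(c) = C1 - k*log(cos(3*c))/3


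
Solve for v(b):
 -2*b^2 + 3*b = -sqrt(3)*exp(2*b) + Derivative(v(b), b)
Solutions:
 v(b) = C1 - 2*b^3/3 + 3*b^2/2 + sqrt(3)*exp(2*b)/2


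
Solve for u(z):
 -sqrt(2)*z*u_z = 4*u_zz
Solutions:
 u(z) = C1 + C2*erf(2^(3/4)*z/4)


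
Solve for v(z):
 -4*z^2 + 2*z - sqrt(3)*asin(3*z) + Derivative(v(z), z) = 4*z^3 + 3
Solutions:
 v(z) = C1 + z^4 + 4*z^3/3 - z^2 + 3*z + sqrt(3)*(z*asin(3*z) + sqrt(1 - 9*z^2)/3)


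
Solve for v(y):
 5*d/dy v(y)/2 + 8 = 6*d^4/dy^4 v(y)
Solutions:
 v(y) = C1 + C4*exp(90^(1/3)*y/6) - 16*y/5 + (C2*sin(10^(1/3)*3^(1/6)*y/4) + C3*cos(10^(1/3)*3^(1/6)*y/4))*exp(-90^(1/3)*y/12)


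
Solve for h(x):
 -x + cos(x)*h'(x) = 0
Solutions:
 h(x) = C1 + Integral(x/cos(x), x)


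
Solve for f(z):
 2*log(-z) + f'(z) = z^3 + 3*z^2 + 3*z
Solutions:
 f(z) = C1 + z^4/4 + z^3 + 3*z^2/2 - 2*z*log(-z) + 2*z


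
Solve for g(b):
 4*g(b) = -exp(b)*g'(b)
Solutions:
 g(b) = C1*exp(4*exp(-b))


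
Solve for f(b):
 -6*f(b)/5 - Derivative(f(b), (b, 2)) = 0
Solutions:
 f(b) = C1*sin(sqrt(30)*b/5) + C2*cos(sqrt(30)*b/5)


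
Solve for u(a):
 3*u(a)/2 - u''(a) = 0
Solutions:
 u(a) = C1*exp(-sqrt(6)*a/2) + C2*exp(sqrt(6)*a/2)


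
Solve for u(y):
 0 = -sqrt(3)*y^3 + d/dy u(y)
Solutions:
 u(y) = C1 + sqrt(3)*y^4/4


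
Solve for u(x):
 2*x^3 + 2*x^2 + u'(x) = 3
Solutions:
 u(x) = C1 - x^4/2 - 2*x^3/3 + 3*x


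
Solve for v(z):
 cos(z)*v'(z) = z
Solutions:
 v(z) = C1 + Integral(z/cos(z), z)


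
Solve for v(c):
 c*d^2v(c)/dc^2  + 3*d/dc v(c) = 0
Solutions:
 v(c) = C1 + C2/c^2


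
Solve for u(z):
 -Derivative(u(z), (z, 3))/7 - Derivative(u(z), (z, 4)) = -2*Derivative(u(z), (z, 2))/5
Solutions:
 u(z) = C1 + C2*z + C3*exp(z*(-5 + sqrt(1985))/70) + C4*exp(-z*(5 + sqrt(1985))/70)


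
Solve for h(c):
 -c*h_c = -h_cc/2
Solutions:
 h(c) = C1 + C2*erfi(c)


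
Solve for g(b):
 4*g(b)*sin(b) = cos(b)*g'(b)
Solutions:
 g(b) = C1/cos(b)^4


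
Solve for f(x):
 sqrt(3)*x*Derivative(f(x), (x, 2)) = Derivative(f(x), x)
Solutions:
 f(x) = C1 + C2*x^(sqrt(3)/3 + 1)


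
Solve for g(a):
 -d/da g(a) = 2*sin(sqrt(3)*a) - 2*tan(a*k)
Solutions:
 g(a) = C1 + 2*Piecewise((-log(cos(a*k))/k, Ne(k, 0)), (0, True)) + 2*sqrt(3)*cos(sqrt(3)*a)/3


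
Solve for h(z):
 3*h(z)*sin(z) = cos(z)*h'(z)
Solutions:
 h(z) = C1/cos(z)^3


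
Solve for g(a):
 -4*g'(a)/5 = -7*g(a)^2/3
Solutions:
 g(a) = -12/(C1 + 35*a)


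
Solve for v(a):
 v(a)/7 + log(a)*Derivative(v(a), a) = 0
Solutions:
 v(a) = C1*exp(-li(a)/7)


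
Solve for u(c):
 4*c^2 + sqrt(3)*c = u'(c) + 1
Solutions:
 u(c) = C1 + 4*c^3/3 + sqrt(3)*c^2/2 - c


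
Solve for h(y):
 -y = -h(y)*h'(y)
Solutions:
 h(y) = -sqrt(C1 + y^2)
 h(y) = sqrt(C1 + y^2)


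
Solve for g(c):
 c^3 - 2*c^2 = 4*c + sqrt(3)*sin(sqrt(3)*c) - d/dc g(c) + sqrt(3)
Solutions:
 g(c) = C1 - c^4/4 + 2*c^3/3 + 2*c^2 + sqrt(3)*c - cos(sqrt(3)*c)


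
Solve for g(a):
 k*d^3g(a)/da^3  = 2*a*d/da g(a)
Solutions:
 g(a) = C1 + Integral(C2*airyai(2^(1/3)*a*(1/k)^(1/3)) + C3*airybi(2^(1/3)*a*(1/k)^(1/3)), a)


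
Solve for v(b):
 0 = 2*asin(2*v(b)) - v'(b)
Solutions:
 Integral(1/asin(2*_y), (_y, v(b))) = C1 + 2*b


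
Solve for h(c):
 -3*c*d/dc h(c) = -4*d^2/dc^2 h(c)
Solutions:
 h(c) = C1 + C2*erfi(sqrt(6)*c/4)


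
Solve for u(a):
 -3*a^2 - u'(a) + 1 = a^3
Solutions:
 u(a) = C1 - a^4/4 - a^3 + a


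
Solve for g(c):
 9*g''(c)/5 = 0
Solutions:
 g(c) = C1 + C2*c


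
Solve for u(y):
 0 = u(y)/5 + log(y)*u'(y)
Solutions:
 u(y) = C1*exp(-li(y)/5)


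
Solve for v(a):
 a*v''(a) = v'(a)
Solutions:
 v(a) = C1 + C2*a^2


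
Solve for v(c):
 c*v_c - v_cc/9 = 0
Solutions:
 v(c) = C1 + C2*erfi(3*sqrt(2)*c/2)


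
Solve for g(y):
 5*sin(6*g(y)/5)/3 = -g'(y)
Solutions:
 5*y/3 + 5*log(cos(6*g(y)/5) - 1)/12 - 5*log(cos(6*g(y)/5) + 1)/12 = C1


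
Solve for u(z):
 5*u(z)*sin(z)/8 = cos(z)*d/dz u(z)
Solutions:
 u(z) = C1/cos(z)^(5/8)


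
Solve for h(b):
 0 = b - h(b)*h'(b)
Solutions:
 h(b) = -sqrt(C1 + b^2)
 h(b) = sqrt(C1 + b^2)


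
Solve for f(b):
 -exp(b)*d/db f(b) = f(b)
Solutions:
 f(b) = C1*exp(exp(-b))


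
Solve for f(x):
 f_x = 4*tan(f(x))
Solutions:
 f(x) = pi - asin(C1*exp(4*x))
 f(x) = asin(C1*exp(4*x))


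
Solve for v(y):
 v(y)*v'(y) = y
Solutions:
 v(y) = -sqrt(C1 + y^2)
 v(y) = sqrt(C1 + y^2)


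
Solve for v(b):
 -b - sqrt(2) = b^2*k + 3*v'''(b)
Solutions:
 v(b) = C1 + C2*b + C3*b^2 - b^5*k/180 - b^4/72 - sqrt(2)*b^3/18


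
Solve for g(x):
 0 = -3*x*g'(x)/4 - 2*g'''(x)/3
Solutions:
 g(x) = C1 + Integral(C2*airyai(-3^(2/3)*x/2) + C3*airybi(-3^(2/3)*x/2), x)


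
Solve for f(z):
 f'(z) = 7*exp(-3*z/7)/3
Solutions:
 f(z) = C1 - 49*exp(-3*z/7)/9


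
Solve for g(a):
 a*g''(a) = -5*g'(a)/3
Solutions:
 g(a) = C1 + C2/a^(2/3)


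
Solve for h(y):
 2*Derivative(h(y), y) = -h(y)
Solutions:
 h(y) = C1*exp(-y/2)


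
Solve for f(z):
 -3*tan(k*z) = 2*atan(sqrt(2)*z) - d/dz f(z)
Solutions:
 f(z) = C1 + 2*z*atan(sqrt(2)*z) + 3*Piecewise((-log(cos(k*z))/k, Ne(k, 0)), (0, True)) - sqrt(2)*log(2*z^2 + 1)/2


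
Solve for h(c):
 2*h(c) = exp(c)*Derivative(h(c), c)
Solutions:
 h(c) = C1*exp(-2*exp(-c))


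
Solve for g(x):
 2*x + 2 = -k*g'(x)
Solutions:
 g(x) = C1 - x^2/k - 2*x/k


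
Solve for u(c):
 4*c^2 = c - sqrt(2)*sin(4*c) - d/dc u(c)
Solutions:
 u(c) = C1 - 4*c^3/3 + c^2/2 + sqrt(2)*cos(4*c)/4


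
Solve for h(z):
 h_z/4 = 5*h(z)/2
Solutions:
 h(z) = C1*exp(10*z)


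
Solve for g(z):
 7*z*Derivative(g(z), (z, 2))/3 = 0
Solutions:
 g(z) = C1 + C2*z


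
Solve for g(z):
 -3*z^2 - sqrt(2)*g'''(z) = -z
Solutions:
 g(z) = C1 + C2*z + C3*z^2 - sqrt(2)*z^5/40 + sqrt(2)*z^4/48


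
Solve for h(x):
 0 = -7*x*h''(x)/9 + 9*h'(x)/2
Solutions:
 h(x) = C1 + C2*x^(95/14)


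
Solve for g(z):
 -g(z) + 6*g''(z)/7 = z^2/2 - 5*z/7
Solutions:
 g(z) = C1*exp(-sqrt(42)*z/6) + C2*exp(sqrt(42)*z/6) - z^2/2 + 5*z/7 - 6/7


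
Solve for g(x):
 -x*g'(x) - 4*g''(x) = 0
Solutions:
 g(x) = C1 + C2*erf(sqrt(2)*x/4)


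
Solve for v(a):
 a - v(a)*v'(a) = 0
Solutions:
 v(a) = -sqrt(C1 + a^2)
 v(a) = sqrt(C1 + a^2)


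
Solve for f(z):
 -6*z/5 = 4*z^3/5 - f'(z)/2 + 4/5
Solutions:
 f(z) = C1 + 2*z^4/5 + 6*z^2/5 + 8*z/5


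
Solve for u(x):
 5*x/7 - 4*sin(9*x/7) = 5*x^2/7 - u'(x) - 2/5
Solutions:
 u(x) = C1 + 5*x^3/21 - 5*x^2/14 - 2*x/5 - 28*cos(9*x/7)/9


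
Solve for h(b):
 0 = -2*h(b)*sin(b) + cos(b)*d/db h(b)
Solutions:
 h(b) = C1/cos(b)^2


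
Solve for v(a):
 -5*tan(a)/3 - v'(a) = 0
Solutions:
 v(a) = C1 + 5*log(cos(a))/3


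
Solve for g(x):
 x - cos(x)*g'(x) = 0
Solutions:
 g(x) = C1 + Integral(x/cos(x), x)


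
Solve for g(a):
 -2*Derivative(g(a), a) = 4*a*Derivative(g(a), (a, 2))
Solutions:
 g(a) = C1 + C2*sqrt(a)


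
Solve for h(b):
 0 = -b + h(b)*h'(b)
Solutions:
 h(b) = -sqrt(C1 + b^2)
 h(b) = sqrt(C1 + b^2)


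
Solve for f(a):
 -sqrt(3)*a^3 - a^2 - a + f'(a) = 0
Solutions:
 f(a) = C1 + sqrt(3)*a^4/4 + a^3/3 + a^2/2


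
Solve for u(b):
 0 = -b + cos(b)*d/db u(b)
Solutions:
 u(b) = C1 + Integral(b/cos(b), b)


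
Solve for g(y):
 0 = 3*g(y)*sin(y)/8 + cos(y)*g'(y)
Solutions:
 g(y) = C1*cos(y)^(3/8)


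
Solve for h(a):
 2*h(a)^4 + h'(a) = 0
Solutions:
 h(a) = (-3^(2/3) - 3*3^(1/6)*I)*(1/(C1 + 2*a))^(1/3)/6
 h(a) = (-3^(2/3) + 3*3^(1/6)*I)*(1/(C1 + 2*a))^(1/3)/6
 h(a) = (1/(C1 + 6*a))^(1/3)


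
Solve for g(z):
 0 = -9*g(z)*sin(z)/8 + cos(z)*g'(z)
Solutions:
 g(z) = C1/cos(z)^(9/8)


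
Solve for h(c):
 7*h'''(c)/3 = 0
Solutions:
 h(c) = C1 + C2*c + C3*c^2


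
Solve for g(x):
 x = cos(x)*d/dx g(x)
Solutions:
 g(x) = C1 + Integral(x/cos(x), x)


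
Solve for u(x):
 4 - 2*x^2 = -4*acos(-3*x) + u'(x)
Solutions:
 u(x) = C1 - 2*x^3/3 + 4*x*acos(-3*x) + 4*x + 4*sqrt(1 - 9*x^2)/3


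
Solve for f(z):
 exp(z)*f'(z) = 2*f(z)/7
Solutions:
 f(z) = C1*exp(-2*exp(-z)/7)


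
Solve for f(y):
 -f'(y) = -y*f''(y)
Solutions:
 f(y) = C1 + C2*y^2


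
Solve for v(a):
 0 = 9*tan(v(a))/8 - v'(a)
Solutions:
 v(a) = pi - asin(C1*exp(9*a/8))
 v(a) = asin(C1*exp(9*a/8))


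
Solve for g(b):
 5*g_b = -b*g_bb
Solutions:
 g(b) = C1 + C2/b^4


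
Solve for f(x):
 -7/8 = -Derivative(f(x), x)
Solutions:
 f(x) = C1 + 7*x/8


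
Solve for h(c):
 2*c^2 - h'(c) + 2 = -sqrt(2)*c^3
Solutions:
 h(c) = C1 + sqrt(2)*c^4/4 + 2*c^3/3 + 2*c


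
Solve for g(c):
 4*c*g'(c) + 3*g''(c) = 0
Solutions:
 g(c) = C1 + C2*erf(sqrt(6)*c/3)


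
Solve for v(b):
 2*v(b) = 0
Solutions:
 v(b) = 0


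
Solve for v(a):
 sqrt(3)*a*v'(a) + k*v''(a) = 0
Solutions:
 v(a) = C1 + C2*sqrt(k)*erf(sqrt(2)*3^(1/4)*a*sqrt(1/k)/2)


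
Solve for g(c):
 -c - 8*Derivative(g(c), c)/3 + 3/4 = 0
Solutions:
 g(c) = C1 - 3*c^2/16 + 9*c/32


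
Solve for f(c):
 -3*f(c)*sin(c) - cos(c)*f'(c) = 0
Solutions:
 f(c) = C1*cos(c)^3


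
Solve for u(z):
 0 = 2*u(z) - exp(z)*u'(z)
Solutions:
 u(z) = C1*exp(-2*exp(-z))


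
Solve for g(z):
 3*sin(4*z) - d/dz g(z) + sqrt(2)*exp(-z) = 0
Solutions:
 g(z) = C1 - 3*cos(4*z)/4 - sqrt(2)*exp(-z)


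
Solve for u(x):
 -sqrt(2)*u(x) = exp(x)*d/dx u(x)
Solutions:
 u(x) = C1*exp(sqrt(2)*exp(-x))


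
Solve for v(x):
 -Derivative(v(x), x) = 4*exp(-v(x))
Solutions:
 v(x) = log(C1 - 4*x)


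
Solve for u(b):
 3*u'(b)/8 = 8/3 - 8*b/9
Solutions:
 u(b) = C1 - 32*b^2/27 + 64*b/9


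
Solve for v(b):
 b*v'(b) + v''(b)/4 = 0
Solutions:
 v(b) = C1 + C2*erf(sqrt(2)*b)


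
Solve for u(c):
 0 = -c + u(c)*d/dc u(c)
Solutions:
 u(c) = -sqrt(C1 + c^2)
 u(c) = sqrt(C1 + c^2)


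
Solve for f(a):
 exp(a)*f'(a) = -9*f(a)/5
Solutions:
 f(a) = C1*exp(9*exp(-a)/5)


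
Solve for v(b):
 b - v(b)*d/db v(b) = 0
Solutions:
 v(b) = -sqrt(C1 + b^2)
 v(b) = sqrt(C1 + b^2)


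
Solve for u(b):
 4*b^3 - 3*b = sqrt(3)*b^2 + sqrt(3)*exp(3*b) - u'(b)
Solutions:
 u(b) = C1 - b^4 + sqrt(3)*b^3/3 + 3*b^2/2 + sqrt(3)*exp(3*b)/3


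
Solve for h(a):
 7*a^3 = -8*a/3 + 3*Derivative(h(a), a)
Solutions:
 h(a) = C1 + 7*a^4/12 + 4*a^2/9


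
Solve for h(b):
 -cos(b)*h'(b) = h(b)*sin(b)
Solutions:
 h(b) = C1*cos(b)


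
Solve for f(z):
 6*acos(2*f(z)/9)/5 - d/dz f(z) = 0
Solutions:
 Integral(1/acos(2*_y/9), (_y, f(z))) = C1 + 6*z/5


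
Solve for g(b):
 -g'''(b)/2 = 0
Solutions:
 g(b) = C1 + C2*b + C3*b^2


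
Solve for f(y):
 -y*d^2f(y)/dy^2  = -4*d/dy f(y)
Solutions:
 f(y) = C1 + C2*y^5


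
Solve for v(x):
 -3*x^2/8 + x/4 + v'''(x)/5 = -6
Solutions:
 v(x) = C1 + C2*x + C3*x^2 + x^5/32 - 5*x^4/96 - 5*x^3


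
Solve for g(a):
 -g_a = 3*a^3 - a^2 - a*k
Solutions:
 g(a) = C1 - 3*a^4/4 + a^3/3 + a^2*k/2


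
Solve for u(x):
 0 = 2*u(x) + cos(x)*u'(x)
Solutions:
 u(x) = C1*(sin(x) - 1)/(sin(x) + 1)


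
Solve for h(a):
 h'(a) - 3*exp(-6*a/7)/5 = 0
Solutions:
 h(a) = C1 - 7*exp(-6*a/7)/10


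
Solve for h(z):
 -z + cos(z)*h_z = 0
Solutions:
 h(z) = C1 + Integral(z/cos(z), z)


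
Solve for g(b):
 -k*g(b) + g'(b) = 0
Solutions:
 g(b) = C1*exp(b*k)


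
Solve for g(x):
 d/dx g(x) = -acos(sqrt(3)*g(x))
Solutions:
 Integral(1/acos(sqrt(3)*_y), (_y, g(x))) = C1 - x


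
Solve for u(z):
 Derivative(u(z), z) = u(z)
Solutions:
 u(z) = C1*exp(z)


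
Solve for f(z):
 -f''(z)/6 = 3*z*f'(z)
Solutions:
 f(z) = C1 + C2*erf(3*z)


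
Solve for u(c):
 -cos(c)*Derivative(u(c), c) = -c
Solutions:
 u(c) = C1 + Integral(c/cos(c), c)


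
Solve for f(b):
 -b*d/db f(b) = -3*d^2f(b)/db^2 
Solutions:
 f(b) = C1 + C2*erfi(sqrt(6)*b/6)


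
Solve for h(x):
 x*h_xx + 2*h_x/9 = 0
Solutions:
 h(x) = C1 + C2*x^(7/9)


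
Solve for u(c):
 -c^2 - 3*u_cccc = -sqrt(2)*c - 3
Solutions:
 u(c) = C1 + C2*c + C3*c^2 + C4*c^3 - c^6/1080 + sqrt(2)*c^5/360 + c^4/24


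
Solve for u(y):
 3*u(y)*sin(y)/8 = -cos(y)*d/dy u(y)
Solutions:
 u(y) = C1*cos(y)^(3/8)


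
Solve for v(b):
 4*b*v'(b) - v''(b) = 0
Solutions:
 v(b) = C1 + C2*erfi(sqrt(2)*b)


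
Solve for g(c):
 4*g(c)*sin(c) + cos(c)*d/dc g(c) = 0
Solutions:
 g(c) = C1*cos(c)^4


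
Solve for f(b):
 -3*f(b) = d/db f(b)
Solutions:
 f(b) = C1*exp(-3*b)


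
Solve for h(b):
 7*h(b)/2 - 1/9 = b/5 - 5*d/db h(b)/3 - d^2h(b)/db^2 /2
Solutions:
 h(b) = 2*b/35 + (C1*sin(sqrt(38)*b/3) + C2*cos(sqrt(38)*b/3))*exp(-5*b/3) + 2/441


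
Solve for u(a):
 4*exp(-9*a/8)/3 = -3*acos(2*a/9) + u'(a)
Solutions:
 u(a) = C1 + 3*a*acos(2*a/9) - 3*sqrt(81 - 4*a^2)/2 - 32*exp(-9*a/8)/27


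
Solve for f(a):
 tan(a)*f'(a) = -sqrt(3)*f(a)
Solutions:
 f(a) = C1/sin(a)^(sqrt(3))


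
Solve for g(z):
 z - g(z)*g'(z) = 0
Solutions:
 g(z) = -sqrt(C1 + z^2)
 g(z) = sqrt(C1 + z^2)


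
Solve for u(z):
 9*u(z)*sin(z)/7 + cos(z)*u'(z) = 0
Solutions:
 u(z) = C1*cos(z)^(9/7)


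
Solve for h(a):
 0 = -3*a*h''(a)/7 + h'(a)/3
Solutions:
 h(a) = C1 + C2*a^(16/9)


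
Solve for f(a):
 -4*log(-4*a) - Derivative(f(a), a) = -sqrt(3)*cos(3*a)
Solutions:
 f(a) = C1 - 4*a*log(-a) - 8*a*log(2) + 4*a + sqrt(3)*sin(3*a)/3


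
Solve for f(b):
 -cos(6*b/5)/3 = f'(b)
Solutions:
 f(b) = C1 - 5*sin(6*b/5)/18


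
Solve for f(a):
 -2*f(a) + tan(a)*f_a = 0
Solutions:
 f(a) = C1*sin(a)^2


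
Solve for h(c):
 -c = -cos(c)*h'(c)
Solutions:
 h(c) = C1 + Integral(c/cos(c), c)


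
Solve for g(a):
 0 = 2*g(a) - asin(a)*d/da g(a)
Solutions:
 g(a) = C1*exp(2*Integral(1/asin(a), a))


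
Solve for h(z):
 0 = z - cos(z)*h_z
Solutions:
 h(z) = C1 + Integral(z/cos(z), z)


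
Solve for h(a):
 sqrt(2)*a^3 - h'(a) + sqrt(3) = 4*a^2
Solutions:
 h(a) = C1 + sqrt(2)*a^4/4 - 4*a^3/3 + sqrt(3)*a


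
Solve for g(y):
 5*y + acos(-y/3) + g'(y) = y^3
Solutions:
 g(y) = C1 + y^4/4 - 5*y^2/2 - y*acos(-y/3) - sqrt(9 - y^2)


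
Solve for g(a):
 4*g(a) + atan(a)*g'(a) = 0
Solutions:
 g(a) = C1*exp(-4*Integral(1/atan(a), a))


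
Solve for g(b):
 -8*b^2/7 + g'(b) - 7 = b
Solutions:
 g(b) = C1 + 8*b^3/21 + b^2/2 + 7*b


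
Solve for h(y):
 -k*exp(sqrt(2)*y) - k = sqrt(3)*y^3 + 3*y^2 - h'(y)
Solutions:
 h(y) = C1 + k*y + sqrt(2)*k*exp(sqrt(2)*y)/2 + sqrt(3)*y^4/4 + y^3


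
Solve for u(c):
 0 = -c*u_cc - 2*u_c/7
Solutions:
 u(c) = C1 + C2*c^(5/7)


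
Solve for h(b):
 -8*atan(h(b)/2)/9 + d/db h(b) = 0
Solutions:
 Integral(1/atan(_y/2), (_y, h(b))) = C1 + 8*b/9


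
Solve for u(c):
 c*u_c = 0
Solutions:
 u(c) = C1


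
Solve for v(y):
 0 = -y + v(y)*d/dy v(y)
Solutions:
 v(y) = -sqrt(C1 + y^2)
 v(y) = sqrt(C1 + y^2)


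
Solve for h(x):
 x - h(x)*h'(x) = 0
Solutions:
 h(x) = -sqrt(C1 + x^2)
 h(x) = sqrt(C1 + x^2)


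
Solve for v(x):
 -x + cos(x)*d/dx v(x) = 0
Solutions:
 v(x) = C1 + Integral(x/cos(x), x)


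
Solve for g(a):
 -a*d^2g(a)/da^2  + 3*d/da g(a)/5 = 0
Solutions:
 g(a) = C1 + C2*a^(8/5)


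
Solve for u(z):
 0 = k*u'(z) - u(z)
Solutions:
 u(z) = C1*exp(z/k)


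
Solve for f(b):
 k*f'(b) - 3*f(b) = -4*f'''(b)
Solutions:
 f(b) = C1*exp(b*(-k/((-3^(1/3) + 3^(5/6)*I)*(sqrt(3)*sqrt(k^3 + 243) + 27)^(1/3)) - 3^(1/3)*(sqrt(3)*sqrt(k^3 + 243) + 27)^(1/3)/12 + 3^(5/6)*I*(sqrt(3)*sqrt(k^3 + 243) + 27)^(1/3)/12)) + C2*exp(b*(k/((3^(1/3) + 3^(5/6)*I)*(sqrt(3)*sqrt(k^3 + 243) + 27)^(1/3)) - 3^(1/3)*(sqrt(3)*sqrt(k^3 + 243) + 27)^(1/3)/12 - 3^(5/6)*I*(sqrt(3)*sqrt(k^3 + 243) + 27)^(1/3)/12)) + C3*exp(3^(1/3)*b*(-3^(1/3)*k/(sqrt(3)*sqrt(k^3 + 243) + 27)^(1/3) + (sqrt(3)*sqrt(k^3 + 243) + 27)^(1/3))/6)


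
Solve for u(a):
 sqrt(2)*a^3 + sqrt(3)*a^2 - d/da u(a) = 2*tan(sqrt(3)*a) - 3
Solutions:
 u(a) = C1 + sqrt(2)*a^4/4 + sqrt(3)*a^3/3 + 3*a + 2*sqrt(3)*log(cos(sqrt(3)*a))/3


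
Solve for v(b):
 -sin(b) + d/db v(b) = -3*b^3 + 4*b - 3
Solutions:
 v(b) = C1 - 3*b^4/4 + 2*b^2 - 3*b - cos(b)


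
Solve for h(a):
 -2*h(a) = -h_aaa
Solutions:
 h(a) = C3*exp(2^(1/3)*a) + (C1*sin(2^(1/3)*sqrt(3)*a/2) + C2*cos(2^(1/3)*sqrt(3)*a/2))*exp(-2^(1/3)*a/2)


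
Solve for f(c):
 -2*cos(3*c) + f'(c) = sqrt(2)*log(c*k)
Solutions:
 f(c) = C1 + sqrt(2)*c*(log(c*k) - 1) + 2*sin(3*c)/3


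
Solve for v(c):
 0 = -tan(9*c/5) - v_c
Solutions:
 v(c) = C1 + 5*log(cos(9*c/5))/9


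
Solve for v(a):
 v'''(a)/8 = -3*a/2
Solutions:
 v(a) = C1 + C2*a + C3*a^2 - a^4/2


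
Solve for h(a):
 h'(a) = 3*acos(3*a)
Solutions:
 h(a) = C1 + 3*a*acos(3*a) - sqrt(1 - 9*a^2)


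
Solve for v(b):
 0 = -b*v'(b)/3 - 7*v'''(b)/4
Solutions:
 v(b) = C1 + Integral(C2*airyai(-42^(2/3)*b/21) + C3*airybi(-42^(2/3)*b/21), b)


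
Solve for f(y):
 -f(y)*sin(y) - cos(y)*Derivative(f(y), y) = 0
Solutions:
 f(y) = C1*cos(y)


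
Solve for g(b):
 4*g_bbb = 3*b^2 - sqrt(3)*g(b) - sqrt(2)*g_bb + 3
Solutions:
 g(b) = C1*exp(b*(-2*sqrt(2) + 2^(2/3)/(sqrt(2) + 108*sqrt(3) + sqrt(-2 + (sqrt(2) + 108*sqrt(3))^2))^(1/3) + 2^(1/3)*(sqrt(2) + 108*sqrt(3) + sqrt(-2 + (sqrt(2) + 108*sqrt(3))^2))^(1/3))/24)*sin(2^(1/3)*sqrt(3)*b*(-(sqrt(2) + 108*sqrt(3) + sqrt(-2 + (sqrt(2) + 108*sqrt(3))^2))^(1/3) + 2^(1/3)/(sqrt(2) + 108*sqrt(3) + sqrt(-2 + (sqrt(2) + 108*sqrt(3))^2))^(1/3))/24) + C2*exp(b*(-2*sqrt(2) + 2^(2/3)/(sqrt(2) + 108*sqrt(3) + sqrt(-2 + (sqrt(2) + 108*sqrt(3))^2))^(1/3) + 2^(1/3)*(sqrt(2) + 108*sqrt(3) + sqrt(-2 + (sqrt(2) + 108*sqrt(3))^2))^(1/3))/24)*cos(2^(1/3)*sqrt(3)*b*(-(sqrt(2) + 108*sqrt(3) + sqrt(-2 + (sqrt(2) + 108*sqrt(3))^2))^(1/3) + 2^(1/3)/(sqrt(2) + 108*sqrt(3) + sqrt(-2 + (sqrt(2) + 108*sqrt(3))^2))^(1/3))/24) + C3*exp(-b*(2^(2/3)/(sqrt(2) + 108*sqrt(3) + sqrt(-2 + (sqrt(2) + 108*sqrt(3))^2))^(1/3) + sqrt(2) + 2^(1/3)*(sqrt(2) + 108*sqrt(3) + sqrt(-2 + (sqrt(2) + 108*sqrt(3))^2))^(1/3))/12) + sqrt(3)*b^2 - 2*sqrt(2) + sqrt(3)


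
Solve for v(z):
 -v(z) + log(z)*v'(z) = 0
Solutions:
 v(z) = C1*exp(li(z))


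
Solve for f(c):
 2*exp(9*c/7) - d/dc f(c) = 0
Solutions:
 f(c) = C1 + 14*exp(9*c/7)/9


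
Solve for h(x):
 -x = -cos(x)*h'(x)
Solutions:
 h(x) = C1 + Integral(x/cos(x), x)


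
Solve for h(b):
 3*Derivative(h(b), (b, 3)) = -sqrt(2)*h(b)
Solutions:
 h(b) = C3*exp(-2^(1/6)*3^(2/3)*b/3) + (C1*sin(6^(1/6)*b/2) + C2*cos(6^(1/6)*b/2))*exp(2^(1/6)*3^(2/3)*b/6)


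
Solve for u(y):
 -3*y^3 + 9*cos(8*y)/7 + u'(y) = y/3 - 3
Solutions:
 u(y) = C1 + 3*y^4/4 + y^2/6 - 3*y - 9*sin(8*y)/56


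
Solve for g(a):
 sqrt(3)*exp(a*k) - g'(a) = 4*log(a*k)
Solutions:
 g(a) = C1 - 4*a*log(a*k) + 4*a + Piecewise((sqrt(3)*exp(a*k)/k, Ne(k, 0)), (sqrt(3)*a, True))


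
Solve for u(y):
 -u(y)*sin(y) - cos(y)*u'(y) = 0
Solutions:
 u(y) = C1*cos(y)


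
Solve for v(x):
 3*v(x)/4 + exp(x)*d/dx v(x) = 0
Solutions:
 v(x) = C1*exp(3*exp(-x)/4)


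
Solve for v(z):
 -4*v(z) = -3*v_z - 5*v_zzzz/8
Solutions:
 v(z) = C1*exp(z*(-10^(2/3)*(19 + 3*sqrt(129))^(1/3) + 20*10^(1/3)/(19 + 3*sqrt(129))^(1/3) + 20)/30)*sin(10^(1/3)*sqrt(3)*z*(20/(19 + 3*sqrt(129))^(1/3) + 10^(1/3)*(19 + 3*sqrt(129))^(1/3))/30) + C2*exp(z*(-10^(2/3)*(19 + 3*sqrt(129))^(1/3) + 20*10^(1/3)/(19 + 3*sqrt(129))^(1/3) + 20)/30)*cos(10^(1/3)*sqrt(3)*z*(20/(19 + 3*sqrt(129))^(1/3) + 10^(1/3)*(19 + 3*sqrt(129))^(1/3))/30) + C3*exp(-2*z) + C4*exp(z*(-20*10^(1/3)/(19 + 3*sqrt(129))^(1/3) + 10 + 10^(2/3)*(19 + 3*sqrt(129))^(1/3))/15)


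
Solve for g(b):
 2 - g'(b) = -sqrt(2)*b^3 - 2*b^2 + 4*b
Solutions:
 g(b) = C1 + sqrt(2)*b^4/4 + 2*b^3/3 - 2*b^2 + 2*b


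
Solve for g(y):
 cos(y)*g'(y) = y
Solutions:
 g(y) = C1 + Integral(y/cos(y), y)


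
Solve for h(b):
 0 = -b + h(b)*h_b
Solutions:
 h(b) = -sqrt(C1 + b^2)
 h(b) = sqrt(C1 + b^2)


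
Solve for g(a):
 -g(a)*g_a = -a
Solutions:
 g(a) = -sqrt(C1 + a^2)
 g(a) = sqrt(C1 + a^2)


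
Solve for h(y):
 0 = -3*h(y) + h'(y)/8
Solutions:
 h(y) = C1*exp(24*y)


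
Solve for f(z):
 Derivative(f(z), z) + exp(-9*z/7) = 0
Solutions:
 f(z) = C1 + 7*exp(-9*z/7)/9


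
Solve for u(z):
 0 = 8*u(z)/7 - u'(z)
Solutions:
 u(z) = C1*exp(8*z/7)


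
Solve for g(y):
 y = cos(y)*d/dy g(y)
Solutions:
 g(y) = C1 + Integral(y/cos(y), y)


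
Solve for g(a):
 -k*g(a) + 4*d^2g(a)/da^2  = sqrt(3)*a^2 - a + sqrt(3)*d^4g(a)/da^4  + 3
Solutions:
 g(a) = C1*exp(-3^(3/4)*a*sqrt(2 - sqrt(-sqrt(3)*k + 4))/3) + C2*exp(3^(3/4)*a*sqrt(2 - sqrt(-sqrt(3)*k + 4))/3) + C3*exp(-3^(3/4)*a*sqrt(sqrt(-sqrt(3)*k + 4) + 2)/3) + C4*exp(3^(3/4)*a*sqrt(sqrt(-sqrt(3)*k + 4) + 2)/3) - sqrt(3)*a^2/k + a/k - 3/k - 8*sqrt(3)/k^2


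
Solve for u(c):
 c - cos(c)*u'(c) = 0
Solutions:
 u(c) = C1 + Integral(c/cos(c), c)


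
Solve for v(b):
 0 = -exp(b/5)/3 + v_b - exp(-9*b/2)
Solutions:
 v(b) = C1 + 5*exp(b/5)/3 - 2*exp(-9*b/2)/9


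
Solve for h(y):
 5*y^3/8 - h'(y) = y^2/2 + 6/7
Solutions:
 h(y) = C1 + 5*y^4/32 - y^3/6 - 6*y/7


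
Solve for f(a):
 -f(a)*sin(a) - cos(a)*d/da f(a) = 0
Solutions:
 f(a) = C1*cos(a)


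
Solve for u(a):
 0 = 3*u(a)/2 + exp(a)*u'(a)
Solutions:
 u(a) = C1*exp(3*exp(-a)/2)


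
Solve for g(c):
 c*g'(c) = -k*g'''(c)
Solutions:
 g(c) = C1 + Integral(C2*airyai(c*(-1/k)^(1/3)) + C3*airybi(c*(-1/k)^(1/3)), c)


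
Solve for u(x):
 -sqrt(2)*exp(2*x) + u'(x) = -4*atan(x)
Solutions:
 u(x) = C1 - 4*x*atan(x) + sqrt(2)*exp(2*x)/2 + 2*log(x^2 + 1)


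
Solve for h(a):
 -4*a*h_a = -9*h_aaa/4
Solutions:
 h(a) = C1 + Integral(C2*airyai(2*6^(1/3)*a/3) + C3*airybi(2*6^(1/3)*a/3), a)


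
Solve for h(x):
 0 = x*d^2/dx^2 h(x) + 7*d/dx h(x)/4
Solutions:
 h(x) = C1 + C2/x^(3/4)


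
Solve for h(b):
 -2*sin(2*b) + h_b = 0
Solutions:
 h(b) = C1 - cos(2*b)


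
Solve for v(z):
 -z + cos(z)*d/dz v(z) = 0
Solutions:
 v(z) = C1 + Integral(z/cos(z), z)


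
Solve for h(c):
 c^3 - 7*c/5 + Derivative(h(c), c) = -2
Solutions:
 h(c) = C1 - c^4/4 + 7*c^2/10 - 2*c


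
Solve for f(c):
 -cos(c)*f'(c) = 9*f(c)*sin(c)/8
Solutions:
 f(c) = C1*cos(c)^(9/8)


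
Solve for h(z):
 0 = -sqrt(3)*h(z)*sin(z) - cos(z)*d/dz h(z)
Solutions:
 h(z) = C1*cos(z)^(sqrt(3))


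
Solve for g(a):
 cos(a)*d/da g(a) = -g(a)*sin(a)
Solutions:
 g(a) = C1*cos(a)


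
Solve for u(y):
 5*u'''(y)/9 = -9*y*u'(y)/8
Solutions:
 u(y) = C1 + Integral(C2*airyai(-3*3^(1/3)*5^(2/3)*y/10) + C3*airybi(-3*3^(1/3)*5^(2/3)*y/10), y)


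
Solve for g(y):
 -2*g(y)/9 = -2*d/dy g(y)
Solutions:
 g(y) = C1*exp(y/9)


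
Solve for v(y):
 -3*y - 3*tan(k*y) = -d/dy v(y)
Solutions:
 v(y) = C1 + 3*y^2/2 + 3*Piecewise((-log(cos(k*y))/k, Ne(k, 0)), (0, True))


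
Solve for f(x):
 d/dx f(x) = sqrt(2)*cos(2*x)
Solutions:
 f(x) = C1 + sqrt(2)*sin(2*x)/2


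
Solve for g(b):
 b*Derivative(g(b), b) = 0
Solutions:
 g(b) = C1


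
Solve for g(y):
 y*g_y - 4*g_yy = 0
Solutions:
 g(y) = C1 + C2*erfi(sqrt(2)*y/4)


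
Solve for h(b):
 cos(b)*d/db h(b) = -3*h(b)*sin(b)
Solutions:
 h(b) = C1*cos(b)^3


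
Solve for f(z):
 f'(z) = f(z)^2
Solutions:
 f(z) = -1/(C1 + z)


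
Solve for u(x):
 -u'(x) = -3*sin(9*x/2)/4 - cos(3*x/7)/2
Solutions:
 u(x) = C1 + 7*sin(3*x/7)/6 - cos(9*x/2)/6


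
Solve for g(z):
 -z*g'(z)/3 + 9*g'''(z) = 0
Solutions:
 g(z) = C1 + Integral(C2*airyai(z/3) + C3*airybi(z/3), z)


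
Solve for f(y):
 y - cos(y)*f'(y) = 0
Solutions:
 f(y) = C1 + Integral(y/cos(y), y)


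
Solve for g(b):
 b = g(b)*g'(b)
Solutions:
 g(b) = -sqrt(C1 + b^2)
 g(b) = sqrt(C1 + b^2)


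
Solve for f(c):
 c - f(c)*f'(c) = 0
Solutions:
 f(c) = -sqrt(C1 + c^2)
 f(c) = sqrt(C1 + c^2)


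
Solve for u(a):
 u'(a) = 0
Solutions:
 u(a) = C1


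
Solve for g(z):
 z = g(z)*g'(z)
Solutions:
 g(z) = -sqrt(C1 + z^2)
 g(z) = sqrt(C1 + z^2)


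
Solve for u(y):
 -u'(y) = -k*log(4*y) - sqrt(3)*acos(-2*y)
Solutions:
 u(y) = C1 + k*y*(log(y) - 1) + 2*k*y*log(2) + sqrt(3)*(y*acos(-2*y) + sqrt(1 - 4*y^2)/2)


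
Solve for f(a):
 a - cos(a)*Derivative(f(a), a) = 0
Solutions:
 f(a) = C1 + Integral(a/cos(a), a)


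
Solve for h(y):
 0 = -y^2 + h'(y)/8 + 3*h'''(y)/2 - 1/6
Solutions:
 h(y) = C1 + C2*sin(sqrt(3)*y/6) + C3*cos(sqrt(3)*y/6) + 8*y^3/3 - 572*y/3


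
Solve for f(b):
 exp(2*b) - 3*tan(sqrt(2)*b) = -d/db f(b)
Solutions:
 f(b) = C1 - exp(2*b)/2 - 3*sqrt(2)*log(cos(sqrt(2)*b))/2


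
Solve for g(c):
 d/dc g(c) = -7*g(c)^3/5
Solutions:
 g(c) = -sqrt(10)*sqrt(-1/(C1 - 7*c))/2
 g(c) = sqrt(10)*sqrt(-1/(C1 - 7*c))/2


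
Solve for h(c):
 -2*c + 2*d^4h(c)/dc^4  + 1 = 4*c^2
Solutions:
 h(c) = C1 + C2*c + C3*c^2 + C4*c^3 + c^6/180 + c^5/120 - c^4/48


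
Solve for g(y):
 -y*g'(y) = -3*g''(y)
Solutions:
 g(y) = C1 + C2*erfi(sqrt(6)*y/6)


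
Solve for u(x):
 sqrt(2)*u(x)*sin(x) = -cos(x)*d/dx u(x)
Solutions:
 u(x) = C1*cos(x)^(sqrt(2))


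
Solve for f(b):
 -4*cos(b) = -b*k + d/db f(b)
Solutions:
 f(b) = C1 + b^2*k/2 - 4*sin(b)


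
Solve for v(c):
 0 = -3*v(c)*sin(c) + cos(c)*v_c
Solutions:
 v(c) = C1/cos(c)^3


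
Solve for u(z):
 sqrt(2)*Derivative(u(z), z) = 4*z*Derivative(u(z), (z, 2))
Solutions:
 u(z) = C1 + C2*z^(sqrt(2)/4 + 1)


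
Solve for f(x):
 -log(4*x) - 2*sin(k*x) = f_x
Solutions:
 f(x) = C1 - x*log(x) - 2*x*log(2) + x - 2*Piecewise((-cos(k*x)/k, Ne(k, 0)), (0, True))


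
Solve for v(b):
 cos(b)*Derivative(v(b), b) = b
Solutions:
 v(b) = C1 + Integral(b/cos(b), b)


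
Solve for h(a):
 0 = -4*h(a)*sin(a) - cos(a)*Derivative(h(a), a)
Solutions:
 h(a) = C1*cos(a)^4


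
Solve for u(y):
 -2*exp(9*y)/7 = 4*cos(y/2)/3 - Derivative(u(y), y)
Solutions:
 u(y) = C1 + 2*exp(9*y)/63 + 8*sin(y/2)/3


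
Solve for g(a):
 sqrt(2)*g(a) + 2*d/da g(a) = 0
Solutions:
 g(a) = C1*exp(-sqrt(2)*a/2)


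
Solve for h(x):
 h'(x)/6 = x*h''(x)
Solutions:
 h(x) = C1 + C2*x^(7/6)


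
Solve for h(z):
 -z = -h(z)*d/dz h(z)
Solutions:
 h(z) = -sqrt(C1 + z^2)
 h(z) = sqrt(C1 + z^2)


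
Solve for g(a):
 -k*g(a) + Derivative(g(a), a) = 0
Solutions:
 g(a) = C1*exp(a*k)


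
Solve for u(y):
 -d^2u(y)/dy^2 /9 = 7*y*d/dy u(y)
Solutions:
 u(y) = C1 + C2*erf(3*sqrt(14)*y/2)


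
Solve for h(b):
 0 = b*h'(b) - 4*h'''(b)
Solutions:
 h(b) = C1 + Integral(C2*airyai(2^(1/3)*b/2) + C3*airybi(2^(1/3)*b/2), b)


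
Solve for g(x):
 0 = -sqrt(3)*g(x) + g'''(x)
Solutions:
 g(x) = C3*exp(3^(1/6)*x) + (C1*sin(3^(2/3)*x/2) + C2*cos(3^(2/3)*x/2))*exp(-3^(1/6)*x/2)


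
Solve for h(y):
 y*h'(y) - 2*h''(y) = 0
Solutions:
 h(y) = C1 + C2*erfi(y/2)


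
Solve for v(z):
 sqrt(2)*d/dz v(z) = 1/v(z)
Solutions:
 v(z) = -sqrt(C1 + sqrt(2)*z)
 v(z) = sqrt(C1 + sqrt(2)*z)


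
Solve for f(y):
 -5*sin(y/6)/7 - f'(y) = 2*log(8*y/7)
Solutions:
 f(y) = C1 - 2*y*log(y) - 6*y*log(2) + 2*y + 2*y*log(7) + 30*cos(y/6)/7


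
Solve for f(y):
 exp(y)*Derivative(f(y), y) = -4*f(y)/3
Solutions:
 f(y) = C1*exp(4*exp(-y)/3)


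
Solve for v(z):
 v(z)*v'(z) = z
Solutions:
 v(z) = -sqrt(C1 + z^2)
 v(z) = sqrt(C1 + z^2)


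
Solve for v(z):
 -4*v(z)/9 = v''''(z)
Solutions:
 v(z) = (C1*sin(sqrt(3)*z/3) + C2*cos(sqrt(3)*z/3))*exp(-sqrt(3)*z/3) + (C3*sin(sqrt(3)*z/3) + C4*cos(sqrt(3)*z/3))*exp(sqrt(3)*z/3)


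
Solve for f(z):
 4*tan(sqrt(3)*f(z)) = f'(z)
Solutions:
 f(z) = sqrt(3)*(pi - asin(C1*exp(4*sqrt(3)*z)))/3
 f(z) = sqrt(3)*asin(C1*exp(4*sqrt(3)*z))/3


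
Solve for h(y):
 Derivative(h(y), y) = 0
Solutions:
 h(y) = C1


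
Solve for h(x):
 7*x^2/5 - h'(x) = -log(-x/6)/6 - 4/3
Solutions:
 h(x) = C1 + 7*x^3/15 + x*log(-x)/6 + x*(7 - log(6))/6


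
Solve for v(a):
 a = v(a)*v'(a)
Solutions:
 v(a) = -sqrt(C1 + a^2)
 v(a) = sqrt(C1 + a^2)


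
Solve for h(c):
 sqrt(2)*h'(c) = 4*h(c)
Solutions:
 h(c) = C1*exp(2*sqrt(2)*c)


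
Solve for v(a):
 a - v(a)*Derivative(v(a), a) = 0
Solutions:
 v(a) = -sqrt(C1 + a^2)
 v(a) = sqrt(C1 + a^2)


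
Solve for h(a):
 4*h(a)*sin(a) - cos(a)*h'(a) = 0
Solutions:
 h(a) = C1/cos(a)^4


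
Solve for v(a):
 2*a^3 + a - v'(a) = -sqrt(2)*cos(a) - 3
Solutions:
 v(a) = C1 + a^4/2 + a^2/2 + 3*a + sqrt(2)*sin(a)


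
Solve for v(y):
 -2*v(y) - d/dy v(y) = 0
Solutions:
 v(y) = C1*exp(-2*y)


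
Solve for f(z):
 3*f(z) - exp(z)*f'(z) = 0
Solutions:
 f(z) = C1*exp(-3*exp(-z))


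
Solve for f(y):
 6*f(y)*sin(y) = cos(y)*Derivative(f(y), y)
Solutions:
 f(y) = C1/cos(y)^6


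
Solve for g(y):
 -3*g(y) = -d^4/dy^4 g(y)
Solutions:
 g(y) = C1*exp(-3^(1/4)*y) + C2*exp(3^(1/4)*y) + C3*sin(3^(1/4)*y) + C4*cos(3^(1/4)*y)


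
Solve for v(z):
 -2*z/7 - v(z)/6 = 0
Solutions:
 v(z) = -12*z/7


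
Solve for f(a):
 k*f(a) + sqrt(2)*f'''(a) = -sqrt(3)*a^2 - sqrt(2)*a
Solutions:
 f(a) = C1*exp(2^(5/6)*a*(-k)^(1/3)/2) + C2*exp(2^(5/6)*a*(-k)^(1/3)*(-1 + sqrt(3)*I)/4) + C3*exp(-2^(5/6)*a*(-k)^(1/3)*(1 + sqrt(3)*I)/4) - sqrt(3)*a^2/k - sqrt(2)*a/k


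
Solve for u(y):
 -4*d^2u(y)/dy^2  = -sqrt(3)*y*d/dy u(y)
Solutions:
 u(y) = C1 + C2*erfi(sqrt(2)*3^(1/4)*y/4)


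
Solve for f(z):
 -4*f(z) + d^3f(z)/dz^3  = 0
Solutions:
 f(z) = C3*exp(2^(2/3)*z) + (C1*sin(2^(2/3)*sqrt(3)*z/2) + C2*cos(2^(2/3)*sqrt(3)*z/2))*exp(-2^(2/3)*z/2)


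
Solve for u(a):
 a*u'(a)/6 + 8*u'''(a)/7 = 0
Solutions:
 u(a) = C1 + Integral(C2*airyai(-6^(2/3)*7^(1/3)*a/12) + C3*airybi(-6^(2/3)*7^(1/3)*a/12), a)


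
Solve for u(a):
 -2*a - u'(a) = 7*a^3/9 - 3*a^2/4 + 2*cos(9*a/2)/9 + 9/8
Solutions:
 u(a) = C1 - 7*a^4/36 + a^3/4 - a^2 - 9*a/8 - 4*sin(9*a/2)/81


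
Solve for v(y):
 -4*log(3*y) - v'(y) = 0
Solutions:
 v(y) = C1 - 4*y*log(y) - y*log(81) + 4*y


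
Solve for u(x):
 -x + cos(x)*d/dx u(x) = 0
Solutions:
 u(x) = C1 + Integral(x/cos(x), x)


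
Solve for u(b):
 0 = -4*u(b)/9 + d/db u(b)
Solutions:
 u(b) = C1*exp(4*b/9)


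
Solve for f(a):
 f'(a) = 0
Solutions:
 f(a) = C1


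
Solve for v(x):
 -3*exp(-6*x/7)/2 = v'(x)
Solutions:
 v(x) = C1 + 7*exp(-6*x/7)/4


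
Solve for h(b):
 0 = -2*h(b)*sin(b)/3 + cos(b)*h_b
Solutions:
 h(b) = C1/cos(b)^(2/3)


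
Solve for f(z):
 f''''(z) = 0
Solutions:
 f(z) = C1 + C2*z + C3*z^2 + C4*z^3


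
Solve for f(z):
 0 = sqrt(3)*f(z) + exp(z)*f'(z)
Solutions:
 f(z) = C1*exp(sqrt(3)*exp(-z))


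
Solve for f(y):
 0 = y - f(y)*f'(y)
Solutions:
 f(y) = -sqrt(C1 + y^2)
 f(y) = sqrt(C1 + y^2)


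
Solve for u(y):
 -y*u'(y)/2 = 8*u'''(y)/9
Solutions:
 u(y) = C1 + Integral(C2*airyai(-6^(2/3)*y/4) + C3*airybi(-6^(2/3)*y/4), y)


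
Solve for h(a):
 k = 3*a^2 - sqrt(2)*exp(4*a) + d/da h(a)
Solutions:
 h(a) = C1 - a^3 + a*k + sqrt(2)*exp(4*a)/4


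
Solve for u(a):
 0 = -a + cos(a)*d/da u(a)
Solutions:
 u(a) = C1 + Integral(a/cos(a), a)


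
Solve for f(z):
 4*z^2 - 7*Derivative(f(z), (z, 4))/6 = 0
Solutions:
 f(z) = C1 + C2*z + C3*z^2 + C4*z^3 + z^6/105


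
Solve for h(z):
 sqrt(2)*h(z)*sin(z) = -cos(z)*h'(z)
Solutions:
 h(z) = C1*cos(z)^(sqrt(2))


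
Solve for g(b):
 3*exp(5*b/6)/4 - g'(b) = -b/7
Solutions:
 g(b) = C1 + b^2/14 + 9*exp(5*b/6)/10


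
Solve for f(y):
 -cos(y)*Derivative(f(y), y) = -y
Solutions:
 f(y) = C1 + Integral(y/cos(y), y)


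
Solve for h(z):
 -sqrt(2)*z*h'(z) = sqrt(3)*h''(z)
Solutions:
 h(z) = C1 + C2*erf(6^(3/4)*z/6)


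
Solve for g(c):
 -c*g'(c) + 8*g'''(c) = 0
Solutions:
 g(c) = C1 + Integral(C2*airyai(c/2) + C3*airybi(c/2), c)


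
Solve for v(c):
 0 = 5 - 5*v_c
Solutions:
 v(c) = C1 + c


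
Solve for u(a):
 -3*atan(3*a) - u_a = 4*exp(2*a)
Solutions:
 u(a) = C1 - 3*a*atan(3*a) - 2*exp(2*a) + log(9*a^2 + 1)/2


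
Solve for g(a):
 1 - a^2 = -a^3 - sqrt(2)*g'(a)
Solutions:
 g(a) = C1 - sqrt(2)*a^4/8 + sqrt(2)*a^3/6 - sqrt(2)*a/2


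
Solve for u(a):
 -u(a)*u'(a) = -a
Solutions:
 u(a) = -sqrt(C1 + a^2)
 u(a) = sqrt(C1 + a^2)


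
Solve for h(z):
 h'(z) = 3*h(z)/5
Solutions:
 h(z) = C1*exp(3*z/5)


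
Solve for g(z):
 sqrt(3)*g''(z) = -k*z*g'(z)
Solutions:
 g(z) = Piecewise((-sqrt(2)*3^(1/4)*sqrt(pi)*C1*erf(sqrt(2)*3^(3/4)*sqrt(k)*z/6)/(2*sqrt(k)) - C2, (k > 0) | (k < 0)), (-C1*z - C2, True))


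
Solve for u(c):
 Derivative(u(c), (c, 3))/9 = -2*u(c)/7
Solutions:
 u(c) = C3*exp(c*(-18^(1/3)*7^(2/3) + 3*2^(1/3)*21^(2/3))/28)*sin(3*2^(1/3)*3^(1/6)*7^(2/3)*c/14) + C4*exp(c*(-18^(1/3)*7^(2/3) + 3*2^(1/3)*21^(2/3))/28)*cos(3*2^(1/3)*3^(1/6)*7^(2/3)*c/14) + C5*exp(-c*(18^(1/3)*7^(2/3) + 3*2^(1/3)*21^(2/3))/28) + (C1*sin(3*2^(1/3)*3^(1/6)*7^(2/3)*c/14) + C2*cos(3*2^(1/3)*3^(1/6)*7^(2/3)*c/14))*exp(18^(1/3)*7^(2/3)*c/14)


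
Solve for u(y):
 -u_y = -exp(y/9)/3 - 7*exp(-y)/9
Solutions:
 u(y) = C1 + 3*exp(y/9) - 7*exp(-y)/9


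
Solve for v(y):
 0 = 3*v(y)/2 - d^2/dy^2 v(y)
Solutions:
 v(y) = C1*exp(-sqrt(6)*y/2) + C2*exp(sqrt(6)*y/2)
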